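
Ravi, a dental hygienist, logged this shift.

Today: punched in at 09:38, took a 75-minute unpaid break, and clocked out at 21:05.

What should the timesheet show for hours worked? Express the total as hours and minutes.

Today: 09:38–21:05 = 11 h 27 min; less 75 min break → 10 h 12 min

10 h 12 min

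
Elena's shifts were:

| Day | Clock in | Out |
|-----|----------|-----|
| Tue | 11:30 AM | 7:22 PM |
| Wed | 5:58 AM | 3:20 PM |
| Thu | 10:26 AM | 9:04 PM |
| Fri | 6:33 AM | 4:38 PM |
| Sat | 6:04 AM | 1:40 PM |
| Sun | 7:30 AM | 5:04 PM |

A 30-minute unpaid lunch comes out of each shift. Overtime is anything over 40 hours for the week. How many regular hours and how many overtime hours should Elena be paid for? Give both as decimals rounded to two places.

Regular 40.00 hours, overtime 12.12 hours

Tue: 11:30 AM–7:22 PM = 7 h 52 min; less 30 min break → 7 h 22 min
Wed: 5:58 AM–3:20 PM = 9 h 22 min; less 30 min break → 8 h 52 min
Thu: 10:26 AM–9:04 PM = 10 h 38 min; less 30 min break → 10 h 8 min
Fri: 6:33 AM–4:38 PM = 10 h 5 min; less 30 min break → 9 h 35 min
Sat: 6:04 AM–1:40 PM = 7 h 36 min; less 30 min break → 7 h 6 min
Sun: 7:30 AM–5:04 PM = 9 h 34 min; less 30 min break → 9 h 4 min
Total worked: 52 h 7 min = 52.12 h.
Threshold 40 h → overtime 12 h 7 min, regular 40 h 0 min.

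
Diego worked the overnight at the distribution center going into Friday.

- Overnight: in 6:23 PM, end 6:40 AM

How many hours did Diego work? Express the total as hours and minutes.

12 h 17 min

Overnight: 6:23 PM → midnight = 5 h 37 min; midnight → 6:40 AM = 6 h 40 min; span 12 h 17 min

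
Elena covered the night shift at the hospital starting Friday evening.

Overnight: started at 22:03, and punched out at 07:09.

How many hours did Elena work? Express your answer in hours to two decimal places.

9.10 hours

Overnight: 22:03 → midnight = 1 h 57 min; midnight → 07:09 = 7 h 9 min; span 9 h 6 min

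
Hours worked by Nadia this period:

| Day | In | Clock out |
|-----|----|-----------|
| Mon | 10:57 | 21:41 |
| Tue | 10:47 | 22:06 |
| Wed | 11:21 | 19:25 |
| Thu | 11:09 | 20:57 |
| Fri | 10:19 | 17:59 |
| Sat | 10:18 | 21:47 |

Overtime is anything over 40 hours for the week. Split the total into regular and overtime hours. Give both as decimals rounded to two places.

Mon: 10:57–21:41 = 10 h 44 min
Tue: 10:47–22:06 = 11 h 19 min
Wed: 11:21–19:25 = 8 h 4 min
Thu: 11:09–20:57 = 9 h 48 min
Fri: 10:19–17:59 = 7 h 40 min
Sat: 10:18–21:47 = 11 h 29 min
Total worked: 59 h 4 min = 59.07 h.
Threshold 40 h → overtime 19 h 4 min, regular 40 h 0 min.

Regular 40.00 hours, overtime 19.07 hours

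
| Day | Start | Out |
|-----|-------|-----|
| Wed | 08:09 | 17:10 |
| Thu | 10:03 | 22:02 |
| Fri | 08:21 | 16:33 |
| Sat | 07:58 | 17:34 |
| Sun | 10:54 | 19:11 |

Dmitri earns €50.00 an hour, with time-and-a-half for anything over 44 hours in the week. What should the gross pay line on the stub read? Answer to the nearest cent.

€2431.25

Wed: 08:09–17:10 = 9 h 1 min
Thu: 10:03–22:02 = 11 h 59 min
Fri: 08:21–16:33 = 8 h 12 min
Sat: 07:58–17:34 = 9 h 36 min
Sun: 10:54–19:11 = 8 h 17 min
Total worked: 47 h 5 min = 2825 min.
Regular 44 h 0 min = 2640 min at €50.00/h; overtime 3 h 5 min = 185 min at €75.00/h.
Pay = (2640 × €50.00 + 185 × €75.00) ÷ 60 = €2431.25.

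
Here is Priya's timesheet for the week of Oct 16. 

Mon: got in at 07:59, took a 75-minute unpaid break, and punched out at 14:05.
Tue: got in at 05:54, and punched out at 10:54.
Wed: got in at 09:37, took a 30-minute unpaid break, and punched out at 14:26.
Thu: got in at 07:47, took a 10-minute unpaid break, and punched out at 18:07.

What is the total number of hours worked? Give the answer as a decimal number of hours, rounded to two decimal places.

24.33 hours

Mon: 07:59–14:05 = 6 h 6 min; less 75 min break → 4 h 51 min
Tue: 05:54–10:54 = 5 h 0 min
Wed: 09:37–14:26 = 4 h 49 min; less 30 min break → 4 h 19 min
Thu: 07:47–18:07 = 10 h 20 min; less 10 min break → 10 h 10 min
Total: 4 h 51 min + 5 h 0 min + 4 h 19 min + 10 h 10 min = 24 h 20 min.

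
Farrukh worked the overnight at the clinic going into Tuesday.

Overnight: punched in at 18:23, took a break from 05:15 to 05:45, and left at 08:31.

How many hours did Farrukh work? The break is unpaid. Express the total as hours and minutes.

13 h 38 min

Overnight: 18:23 → midnight = 5 h 37 min; midnight → 08:31 = 8 h 31 min; span 14 h 8 min; less 30 min break → 13 h 38 min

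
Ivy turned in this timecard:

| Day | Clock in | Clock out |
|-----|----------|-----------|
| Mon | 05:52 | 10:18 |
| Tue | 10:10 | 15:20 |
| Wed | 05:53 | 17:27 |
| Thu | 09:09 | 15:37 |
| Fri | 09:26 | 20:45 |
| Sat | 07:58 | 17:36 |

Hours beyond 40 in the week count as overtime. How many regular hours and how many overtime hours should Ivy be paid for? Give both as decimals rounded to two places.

Mon: 05:52–10:18 = 4 h 26 min
Tue: 10:10–15:20 = 5 h 10 min
Wed: 05:53–17:27 = 11 h 34 min
Thu: 09:09–15:37 = 6 h 28 min
Fri: 09:26–20:45 = 11 h 19 min
Sat: 07:58–17:36 = 9 h 38 min
Total worked: 48 h 35 min = 48.58 h.
Threshold 40 h → overtime 8 h 35 min, regular 40 h 0 min.

Regular 40.00 hours, overtime 8.58 hours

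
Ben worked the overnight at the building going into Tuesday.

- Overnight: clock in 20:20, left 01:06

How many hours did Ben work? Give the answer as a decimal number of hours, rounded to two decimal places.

4.77 hours

Overnight: 20:20 → midnight = 3 h 40 min; midnight → 01:06 = 1 h 6 min; span 4 h 46 min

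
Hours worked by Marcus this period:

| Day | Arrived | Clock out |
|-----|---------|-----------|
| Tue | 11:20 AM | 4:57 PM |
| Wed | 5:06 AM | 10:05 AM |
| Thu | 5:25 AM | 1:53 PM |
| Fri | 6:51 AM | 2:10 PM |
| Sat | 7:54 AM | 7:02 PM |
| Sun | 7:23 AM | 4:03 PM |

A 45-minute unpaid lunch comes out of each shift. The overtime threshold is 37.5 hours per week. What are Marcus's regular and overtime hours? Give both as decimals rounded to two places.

Regular 37.50 hours, overtime 4.18 hours

Tue: 11:20 AM–4:57 PM = 5 h 37 min; less 45 min break → 4 h 52 min
Wed: 5:06 AM–10:05 AM = 4 h 59 min; less 45 min break → 4 h 14 min
Thu: 5:25 AM–1:53 PM = 8 h 28 min; less 45 min break → 7 h 43 min
Fri: 6:51 AM–2:10 PM = 7 h 19 min; less 45 min break → 6 h 34 min
Sat: 7:54 AM–7:02 PM = 11 h 8 min; less 45 min break → 10 h 23 min
Sun: 7:23 AM–4:03 PM = 8 h 40 min; less 45 min break → 7 h 55 min
Total worked: 41 h 41 min = 41.68 h.
Threshold 37.5 h → overtime 4 h 11 min, regular 37 h 30 min.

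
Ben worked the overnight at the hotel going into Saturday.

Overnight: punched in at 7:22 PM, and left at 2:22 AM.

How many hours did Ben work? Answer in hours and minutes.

Overnight: 7:22 PM → midnight = 4 h 38 min; midnight → 2:22 AM = 2 h 22 min; span 7 h 0 min

7 h 0 min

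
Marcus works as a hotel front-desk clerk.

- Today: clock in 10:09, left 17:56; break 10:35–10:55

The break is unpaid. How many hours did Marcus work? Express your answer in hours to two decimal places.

7.45 hours

Today: 10:09–17:56 = 7 h 47 min; less 20 min break → 7 h 27 min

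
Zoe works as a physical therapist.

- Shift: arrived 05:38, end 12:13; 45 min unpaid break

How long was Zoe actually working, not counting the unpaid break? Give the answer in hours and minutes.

5 h 50 min

Shift: 05:38–12:13 = 6 h 35 min; less 45 min break → 5 h 50 min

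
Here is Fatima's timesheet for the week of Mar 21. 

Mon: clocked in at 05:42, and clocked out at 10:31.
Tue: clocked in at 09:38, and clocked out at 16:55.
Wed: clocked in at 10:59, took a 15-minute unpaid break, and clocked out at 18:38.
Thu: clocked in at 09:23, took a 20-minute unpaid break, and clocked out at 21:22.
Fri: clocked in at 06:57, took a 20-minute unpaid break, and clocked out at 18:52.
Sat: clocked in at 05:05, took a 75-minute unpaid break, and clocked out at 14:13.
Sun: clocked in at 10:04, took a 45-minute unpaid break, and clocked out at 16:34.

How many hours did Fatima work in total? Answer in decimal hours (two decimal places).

56.37 hours

Mon: 05:42–10:31 = 4 h 49 min
Tue: 09:38–16:55 = 7 h 17 min
Wed: 10:59–18:38 = 7 h 39 min; less 15 min break → 7 h 24 min
Thu: 09:23–21:22 = 11 h 59 min; less 20 min break → 11 h 39 min
Fri: 06:57–18:52 = 11 h 55 min; less 20 min break → 11 h 35 min
Sat: 05:05–14:13 = 9 h 8 min; less 75 min break → 7 h 53 min
Sun: 10:04–16:34 = 6 h 30 min; less 45 min break → 5 h 45 min
Total: 4 h 49 min + 7 h 17 min + 7 h 24 min + 11 h 39 min + 11 h 35 min + 7 h 53 min + 5 h 45 min = 56 h 22 min.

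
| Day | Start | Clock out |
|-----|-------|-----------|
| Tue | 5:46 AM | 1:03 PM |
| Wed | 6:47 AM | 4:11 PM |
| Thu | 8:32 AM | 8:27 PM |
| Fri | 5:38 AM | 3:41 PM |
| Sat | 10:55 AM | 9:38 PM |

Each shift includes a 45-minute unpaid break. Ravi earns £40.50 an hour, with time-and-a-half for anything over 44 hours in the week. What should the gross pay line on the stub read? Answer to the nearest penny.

Tue: 5:46 AM–1:03 PM = 7 h 17 min; less 45 min break → 6 h 32 min
Wed: 6:47 AM–4:11 PM = 9 h 24 min; less 45 min break → 8 h 39 min
Thu: 8:32 AM–8:27 PM = 11 h 55 min; less 45 min break → 11 h 10 min
Fri: 5:38 AM–3:41 PM = 10 h 3 min; less 45 min break → 9 h 18 min
Sat: 10:55 AM–9:38 PM = 10 h 43 min; less 45 min break → 9 h 58 min
Total worked: 45 h 37 min = 2737 min.
Regular 44 h 0 min = 2640 min at £40.50/h; overtime 1 h 37 min = 97 min at £60.75/h.
Pay = (2640 × £40.50 + 97 × £60.75) ÷ 60 = £1880.21.

£1880.21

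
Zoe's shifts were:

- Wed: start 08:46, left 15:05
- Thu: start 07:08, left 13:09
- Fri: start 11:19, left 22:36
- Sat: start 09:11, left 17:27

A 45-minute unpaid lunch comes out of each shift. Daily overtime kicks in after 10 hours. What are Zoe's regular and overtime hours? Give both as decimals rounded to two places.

Regular 28.35 hours, overtime 0.53 hours

Wed: 08:46–15:05 = 6 h 19 min; less 45 min break → 5 h 34 min
Thu: 07:08–13:09 = 6 h 1 min; less 45 min break → 5 h 16 min
Fri: 11:19–22:36 = 11 h 17 min; less 45 min break → 10 h 32 min
Sat: 09:11–17:27 = 8 h 16 min; less 45 min break → 7 h 31 min
Wed reg 5 h 34 min / OT 0 h 0 min; Thu reg 5 h 16 min / OT 0 h 0 min; Fri reg 10 h 0 min / OT 0 h 32 min; Sat reg 7 h 31 min / OT 0 h 0 min.
Totals: regular 28 h 21 min, overtime 0 h 32 min.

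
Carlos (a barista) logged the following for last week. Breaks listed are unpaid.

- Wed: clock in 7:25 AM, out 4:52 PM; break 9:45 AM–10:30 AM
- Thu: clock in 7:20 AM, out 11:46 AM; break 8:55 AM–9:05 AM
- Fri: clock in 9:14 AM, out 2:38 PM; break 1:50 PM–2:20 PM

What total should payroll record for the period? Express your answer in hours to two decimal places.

Wed: 7:25 AM–4:52 PM = 9 h 27 min; less 45 min break → 8 h 42 min
Thu: 7:20 AM–11:46 AM = 4 h 26 min; less 10 min break → 4 h 16 min
Fri: 9:14 AM–2:38 PM = 5 h 24 min; less 30 min break → 4 h 54 min
Total: 8 h 42 min + 4 h 16 min + 4 h 54 min = 17 h 52 min.

17.87 hours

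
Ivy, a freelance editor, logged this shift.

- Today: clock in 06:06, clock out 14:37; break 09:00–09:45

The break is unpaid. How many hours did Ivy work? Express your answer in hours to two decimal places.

7.77 hours

Today: 06:06–14:37 = 8 h 31 min; less 45 min break → 7 h 46 min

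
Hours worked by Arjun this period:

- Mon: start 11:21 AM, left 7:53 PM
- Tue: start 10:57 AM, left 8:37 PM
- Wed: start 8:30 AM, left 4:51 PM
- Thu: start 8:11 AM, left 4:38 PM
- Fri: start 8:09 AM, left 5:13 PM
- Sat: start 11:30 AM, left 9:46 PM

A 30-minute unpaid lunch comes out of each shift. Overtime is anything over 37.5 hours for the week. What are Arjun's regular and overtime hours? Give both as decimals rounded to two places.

Regular 37.50 hours, overtime 13.83 hours

Mon: 11:21 AM–7:53 PM = 8 h 32 min; less 30 min break → 8 h 2 min
Tue: 10:57 AM–8:37 PM = 9 h 40 min; less 30 min break → 9 h 10 min
Wed: 8:30 AM–4:51 PM = 8 h 21 min; less 30 min break → 7 h 51 min
Thu: 8:11 AM–4:38 PM = 8 h 27 min; less 30 min break → 7 h 57 min
Fri: 8:09 AM–5:13 PM = 9 h 4 min; less 30 min break → 8 h 34 min
Sat: 11:30 AM–9:46 PM = 10 h 16 min; less 30 min break → 9 h 46 min
Total worked: 51 h 20 min = 51.33 h.
Threshold 37.5 h → overtime 13 h 50 min, regular 37 h 30 min.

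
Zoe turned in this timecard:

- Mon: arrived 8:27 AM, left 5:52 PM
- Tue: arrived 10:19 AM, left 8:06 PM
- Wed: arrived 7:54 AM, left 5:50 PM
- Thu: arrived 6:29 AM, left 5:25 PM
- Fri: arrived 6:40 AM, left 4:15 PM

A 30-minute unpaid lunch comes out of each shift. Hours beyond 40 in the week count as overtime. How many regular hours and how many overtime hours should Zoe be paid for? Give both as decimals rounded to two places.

Regular 40.00 hours, overtime 7.15 hours

Mon: 8:27 AM–5:52 PM = 9 h 25 min; less 30 min break → 8 h 55 min
Tue: 10:19 AM–8:06 PM = 9 h 47 min; less 30 min break → 9 h 17 min
Wed: 7:54 AM–5:50 PM = 9 h 56 min; less 30 min break → 9 h 26 min
Thu: 6:29 AM–5:25 PM = 10 h 56 min; less 30 min break → 10 h 26 min
Fri: 6:40 AM–4:15 PM = 9 h 35 min; less 30 min break → 9 h 5 min
Total worked: 47 h 9 min = 47.15 h.
Threshold 40 h → overtime 7 h 9 min, regular 40 h 0 min.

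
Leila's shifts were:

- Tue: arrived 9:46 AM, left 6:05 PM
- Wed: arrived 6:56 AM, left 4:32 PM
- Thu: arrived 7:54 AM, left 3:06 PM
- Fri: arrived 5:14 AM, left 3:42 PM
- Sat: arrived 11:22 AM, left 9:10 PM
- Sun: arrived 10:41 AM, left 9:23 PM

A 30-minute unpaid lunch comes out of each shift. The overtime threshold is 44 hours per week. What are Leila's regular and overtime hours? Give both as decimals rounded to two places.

Tue: 9:46 AM–6:05 PM = 8 h 19 min; less 30 min break → 7 h 49 min
Wed: 6:56 AM–4:32 PM = 9 h 36 min; less 30 min break → 9 h 6 min
Thu: 7:54 AM–3:06 PM = 7 h 12 min; less 30 min break → 6 h 42 min
Fri: 5:14 AM–3:42 PM = 10 h 28 min; less 30 min break → 9 h 58 min
Sat: 11:22 AM–9:10 PM = 9 h 48 min; less 30 min break → 9 h 18 min
Sun: 10:41 AM–9:23 PM = 10 h 42 min; less 30 min break → 10 h 12 min
Total worked: 53 h 5 min = 53.08 h.
Threshold 44 h → overtime 9 h 5 min, regular 44 h 0 min.

Regular 44.00 hours, overtime 9.08 hours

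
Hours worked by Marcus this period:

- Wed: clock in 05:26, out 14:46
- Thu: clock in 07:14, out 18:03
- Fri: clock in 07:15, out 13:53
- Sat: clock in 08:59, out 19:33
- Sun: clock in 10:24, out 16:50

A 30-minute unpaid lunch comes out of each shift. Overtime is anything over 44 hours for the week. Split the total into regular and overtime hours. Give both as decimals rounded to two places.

Wed: 05:26–14:46 = 9 h 20 min; less 30 min break → 8 h 50 min
Thu: 07:14–18:03 = 10 h 49 min; less 30 min break → 10 h 19 min
Fri: 07:15–13:53 = 6 h 38 min; less 30 min break → 6 h 8 min
Sat: 08:59–19:33 = 10 h 34 min; less 30 min break → 10 h 4 min
Sun: 10:24–16:50 = 6 h 26 min; less 30 min break → 5 h 56 min
Total worked: 41 h 17 min = 41.28 h.
Threshold 44 h → overtime 0 h 0 min, regular 41 h 17 min.

Regular 41.28 hours, overtime 0.00 hours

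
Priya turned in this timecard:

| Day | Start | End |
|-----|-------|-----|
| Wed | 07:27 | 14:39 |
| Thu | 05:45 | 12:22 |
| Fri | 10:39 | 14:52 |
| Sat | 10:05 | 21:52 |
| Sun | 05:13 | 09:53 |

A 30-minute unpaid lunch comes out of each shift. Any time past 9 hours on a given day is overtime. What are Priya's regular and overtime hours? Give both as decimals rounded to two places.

Regular 29.70 hours, overtime 2.28 hours

Wed: 07:27–14:39 = 7 h 12 min; less 30 min break → 6 h 42 min
Thu: 05:45–12:22 = 6 h 37 min; less 30 min break → 6 h 7 min
Fri: 10:39–14:52 = 4 h 13 min; less 30 min break → 3 h 43 min
Sat: 10:05–21:52 = 11 h 47 min; less 30 min break → 11 h 17 min
Sun: 05:13–09:53 = 4 h 40 min; less 30 min break → 4 h 10 min
Wed reg 6 h 42 min / OT 0 h 0 min; Thu reg 6 h 7 min / OT 0 h 0 min; Fri reg 3 h 43 min / OT 0 h 0 min; Sat reg 9 h 0 min / OT 2 h 17 min; Sun reg 4 h 10 min / OT 0 h 0 min.
Totals: regular 29 h 42 min, overtime 2 h 17 min.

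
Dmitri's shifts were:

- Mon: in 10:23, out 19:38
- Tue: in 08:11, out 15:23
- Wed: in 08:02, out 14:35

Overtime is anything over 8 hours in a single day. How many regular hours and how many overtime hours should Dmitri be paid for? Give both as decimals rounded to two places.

Mon: 10:23–19:38 = 9 h 15 min
Tue: 08:11–15:23 = 7 h 12 min
Wed: 08:02–14:35 = 6 h 33 min
Mon reg 8 h 0 min / OT 1 h 15 min; Tue reg 7 h 12 min / OT 0 h 0 min; Wed reg 6 h 33 min / OT 0 h 0 min.
Totals: regular 21 h 45 min, overtime 1 h 15 min.

Regular 21.75 hours, overtime 1.25 hours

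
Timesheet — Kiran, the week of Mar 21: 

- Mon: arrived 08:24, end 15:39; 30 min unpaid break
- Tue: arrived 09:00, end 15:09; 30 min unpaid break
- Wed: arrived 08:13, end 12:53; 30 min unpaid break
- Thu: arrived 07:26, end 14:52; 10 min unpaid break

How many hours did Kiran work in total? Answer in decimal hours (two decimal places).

Mon: 08:24–15:39 = 7 h 15 min; less 30 min break → 6 h 45 min
Tue: 09:00–15:09 = 6 h 9 min; less 30 min break → 5 h 39 min
Wed: 08:13–12:53 = 4 h 40 min; less 30 min break → 4 h 10 min
Thu: 07:26–14:52 = 7 h 26 min; less 10 min break → 7 h 16 min
Total: 6 h 45 min + 5 h 39 min + 4 h 10 min + 7 h 16 min = 23 h 50 min.

23.83 hours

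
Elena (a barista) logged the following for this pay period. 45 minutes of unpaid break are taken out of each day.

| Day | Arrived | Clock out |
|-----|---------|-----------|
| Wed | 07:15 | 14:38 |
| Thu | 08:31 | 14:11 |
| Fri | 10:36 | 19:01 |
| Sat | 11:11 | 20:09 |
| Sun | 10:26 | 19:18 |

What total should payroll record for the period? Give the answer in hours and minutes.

Wed: 07:15–14:38 = 7 h 23 min; less 45 min break → 6 h 38 min
Thu: 08:31–14:11 = 5 h 40 min; less 45 min break → 4 h 55 min
Fri: 10:36–19:01 = 8 h 25 min; less 45 min break → 7 h 40 min
Sat: 11:11–20:09 = 8 h 58 min; less 45 min break → 8 h 13 min
Sun: 10:26–19:18 = 8 h 52 min; less 45 min break → 8 h 7 min
Total: 6 h 38 min + 4 h 55 min + 7 h 40 min + 8 h 13 min + 8 h 7 min = 35 h 33 min.

35 h 33 min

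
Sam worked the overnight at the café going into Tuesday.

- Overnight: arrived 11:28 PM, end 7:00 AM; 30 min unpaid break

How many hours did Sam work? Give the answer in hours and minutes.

Overnight: 11:28 PM → midnight = 0 h 32 min; midnight → 7:00 AM = 7 h 0 min; span 7 h 32 min; less 30 min break → 7 h 2 min

7 h 2 min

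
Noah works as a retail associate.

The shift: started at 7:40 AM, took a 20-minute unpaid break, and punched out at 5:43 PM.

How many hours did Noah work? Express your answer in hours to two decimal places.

The shift: 7:40 AM–5:43 PM = 10 h 3 min; less 20 min break → 9 h 43 min

9.72 hours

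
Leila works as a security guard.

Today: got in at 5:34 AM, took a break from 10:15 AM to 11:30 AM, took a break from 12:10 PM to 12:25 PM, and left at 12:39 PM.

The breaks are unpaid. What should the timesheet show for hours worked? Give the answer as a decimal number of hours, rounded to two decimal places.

Today: 5:34 AM–12:39 PM = 7 h 5 min; less 90 min break → 5 h 35 min

5.58 hours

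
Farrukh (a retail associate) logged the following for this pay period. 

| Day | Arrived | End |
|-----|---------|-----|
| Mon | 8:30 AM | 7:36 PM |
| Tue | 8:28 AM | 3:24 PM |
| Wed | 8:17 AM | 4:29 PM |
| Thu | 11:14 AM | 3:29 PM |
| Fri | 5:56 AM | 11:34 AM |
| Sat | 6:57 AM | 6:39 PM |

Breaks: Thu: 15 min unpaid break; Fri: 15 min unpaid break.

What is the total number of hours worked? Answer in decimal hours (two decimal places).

Mon: 8:30 AM–7:36 PM = 11 h 6 min
Tue: 8:28 AM–3:24 PM = 6 h 56 min
Wed: 8:17 AM–4:29 PM = 8 h 12 min
Thu: 11:14 AM–3:29 PM = 4 h 15 min; less 15 min break → 4 h 0 min
Fri: 5:56 AM–11:34 AM = 5 h 38 min; less 15 min break → 5 h 23 min
Sat: 6:57 AM–6:39 PM = 11 h 42 min
Total: 11 h 6 min + 6 h 56 min + 8 h 12 min + 4 h 0 min + 5 h 23 min + 11 h 42 min = 47 h 19 min.

47.32 hours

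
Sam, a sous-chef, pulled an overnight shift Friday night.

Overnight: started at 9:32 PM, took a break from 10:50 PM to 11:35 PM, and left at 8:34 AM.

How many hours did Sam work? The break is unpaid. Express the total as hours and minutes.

10 h 17 min

Overnight: 9:32 PM → midnight = 2 h 28 min; midnight → 8:34 AM = 8 h 34 min; span 11 h 2 min; less 45 min break → 10 h 17 min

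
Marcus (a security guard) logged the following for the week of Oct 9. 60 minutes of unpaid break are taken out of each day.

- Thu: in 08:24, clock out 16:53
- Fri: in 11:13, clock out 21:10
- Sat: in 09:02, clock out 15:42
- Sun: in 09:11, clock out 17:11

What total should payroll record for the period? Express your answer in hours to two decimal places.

Thu: 08:24–16:53 = 8 h 29 min; less 60 min break → 7 h 29 min
Fri: 11:13–21:10 = 9 h 57 min; less 60 min break → 8 h 57 min
Sat: 09:02–15:42 = 6 h 40 min; less 60 min break → 5 h 40 min
Sun: 09:11–17:11 = 8 h 0 min; less 60 min break → 7 h 0 min
Total: 7 h 29 min + 8 h 57 min + 5 h 40 min + 7 h 0 min = 29 h 6 min.

29.10 hours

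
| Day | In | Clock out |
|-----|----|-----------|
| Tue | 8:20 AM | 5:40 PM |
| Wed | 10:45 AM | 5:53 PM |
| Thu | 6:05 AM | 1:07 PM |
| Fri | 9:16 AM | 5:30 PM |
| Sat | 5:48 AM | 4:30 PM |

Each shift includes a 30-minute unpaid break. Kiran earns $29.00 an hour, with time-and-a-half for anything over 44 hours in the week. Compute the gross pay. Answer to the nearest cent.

Tue: 8:20 AM–5:40 PM = 9 h 20 min; less 30 min break → 8 h 50 min
Wed: 10:45 AM–5:53 PM = 7 h 8 min; less 30 min break → 6 h 38 min
Thu: 6:05 AM–1:07 PM = 7 h 2 min; less 30 min break → 6 h 32 min
Fri: 9:16 AM–5:30 PM = 8 h 14 min; less 30 min break → 7 h 44 min
Sat: 5:48 AM–4:30 PM = 10 h 42 min; less 30 min break → 10 h 12 min
Total worked: 39 h 56 min = 2396 min.
Regular 39 h 56 min = 2396 min at $29.00/h; overtime 0 h 0 min = 0 min at $43.50/h.
Pay = (2396 × $29.00 + 0 × $43.50) ÷ 60 = $1158.07.

$1158.07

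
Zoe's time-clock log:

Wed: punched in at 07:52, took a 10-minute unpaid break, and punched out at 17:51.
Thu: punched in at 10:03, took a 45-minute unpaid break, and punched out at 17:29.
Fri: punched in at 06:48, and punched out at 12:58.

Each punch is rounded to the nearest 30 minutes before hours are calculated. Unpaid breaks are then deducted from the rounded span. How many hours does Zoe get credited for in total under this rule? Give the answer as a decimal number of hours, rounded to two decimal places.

22.58 hours

Wed: in 07:52→08:00, out 17:51→18:00; 10 h 0 min − 10 min = 9 h 50 min
Thu: in 10:03→10:00, out 17:29→17:30; 7 h 30 min − 45 min = 6 h 45 min
Fri: in 06:48→07:00, out 12:58→13:00; 6 h 0 min
Total credited: 22 h 35 min.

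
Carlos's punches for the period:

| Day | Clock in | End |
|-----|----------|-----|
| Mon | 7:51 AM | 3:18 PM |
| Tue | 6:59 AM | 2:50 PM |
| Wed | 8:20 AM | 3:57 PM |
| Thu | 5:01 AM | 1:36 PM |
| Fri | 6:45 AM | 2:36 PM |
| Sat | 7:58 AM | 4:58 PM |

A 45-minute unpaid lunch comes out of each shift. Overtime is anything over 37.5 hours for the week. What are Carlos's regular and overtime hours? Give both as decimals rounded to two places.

Mon: 7:51 AM–3:18 PM = 7 h 27 min; less 45 min break → 6 h 42 min
Tue: 6:59 AM–2:50 PM = 7 h 51 min; less 45 min break → 7 h 6 min
Wed: 8:20 AM–3:57 PM = 7 h 37 min; less 45 min break → 6 h 52 min
Thu: 5:01 AM–1:36 PM = 8 h 35 min; less 45 min break → 7 h 50 min
Fri: 6:45 AM–2:36 PM = 7 h 51 min; less 45 min break → 7 h 6 min
Sat: 7:58 AM–4:58 PM = 9 h 0 min; less 45 min break → 8 h 15 min
Total worked: 43 h 51 min = 43.85 h.
Threshold 37.5 h → overtime 6 h 21 min, regular 37 h 30 min.

Regular 37.50 hours, overtime 6.35 hours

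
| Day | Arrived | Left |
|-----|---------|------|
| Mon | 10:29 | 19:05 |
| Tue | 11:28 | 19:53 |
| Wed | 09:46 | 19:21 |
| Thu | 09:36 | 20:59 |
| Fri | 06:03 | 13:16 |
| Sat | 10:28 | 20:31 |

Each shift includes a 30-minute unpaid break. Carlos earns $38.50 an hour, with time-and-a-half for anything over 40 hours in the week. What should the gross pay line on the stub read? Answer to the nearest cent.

$2247.44

Mon: 10:29–19:05 = 8 h 36 min; less 30 min break → 8 h 6 min
Tue: 11:28–19:53 = 8 h 25 min; less 30 min break → 7 h 55 min
Wed: 09:46–19:21 = 9 h 35 min; less 30 min break → 9 h 5 min
Thu: 09:36–20:59 = 11 h 23 min; less 30 min break → 10 h 53 min
Fri: 06:03–13:16 = 7 h 13 min; less 30 min break → 6 h 43 min
Sat: 10:28–20:31 = 10 h 3 min; less 30 min break → 9 h 33 min
Total worked: 52 h 15 min = 3135 min.
Regular 40 h 0 min = 2400 min at $38.50/h; overtime 12 h 15 min = 735 min at $57.75/h.
Pay = (2400 × $38.50 + 735 × $57.75) ÷ 60 = $2247.44.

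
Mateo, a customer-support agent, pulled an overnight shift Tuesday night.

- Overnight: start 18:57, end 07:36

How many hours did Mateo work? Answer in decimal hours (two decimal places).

12.65 hours

Overnight: 18:57 → midnight = 5 h 3 min; midnight → 07:36 = 7 h 36 min; span 12 h 39 min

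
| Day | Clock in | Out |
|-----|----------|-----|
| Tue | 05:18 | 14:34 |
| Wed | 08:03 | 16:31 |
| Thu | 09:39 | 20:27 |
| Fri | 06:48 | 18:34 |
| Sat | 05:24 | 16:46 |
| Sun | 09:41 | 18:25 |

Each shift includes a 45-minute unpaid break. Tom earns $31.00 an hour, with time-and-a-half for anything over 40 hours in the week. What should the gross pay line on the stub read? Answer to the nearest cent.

Tue: 05:18–14:34 = 9 h 16 min; less 45 min break → 8 h 31 min
Wed: 08:03–16:31 = 8 h 28 min; less 45 min break → 7 h 43 min
Thu: 09:39–20:27 = 10 h 48 min; less 45 min break → 10 h 3 min
Fri: 06:48–18:34 = 11 h 46 min; less 45 min break → 11 h 1 min
Sat: 05:24–16:46 = 11 h 22 min; less 45 min break → 10 h 37 min
Sun: 09:41–18:25 = 8 h 44 min; less 45 min break → 7 h 59 min
Total worked: 55 h 54 min = 3354 min.
Regular 40 h 0 min = 2400 min at $31.00/h; overtime 15 h 54 min = 954 min at $46.50/h.
Pay = (2400 × $31.00 + 954 × $46.50) ÷ 60 = $1979.35.

$1979.35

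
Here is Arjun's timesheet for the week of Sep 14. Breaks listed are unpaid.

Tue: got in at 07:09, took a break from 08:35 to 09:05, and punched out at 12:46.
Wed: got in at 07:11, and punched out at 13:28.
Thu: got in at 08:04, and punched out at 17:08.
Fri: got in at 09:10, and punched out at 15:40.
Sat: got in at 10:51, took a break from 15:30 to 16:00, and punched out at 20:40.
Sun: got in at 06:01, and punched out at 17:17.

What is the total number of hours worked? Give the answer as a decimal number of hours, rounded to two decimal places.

Tue: 07:09–12:46 = 5 h 37 min; less 30 min break → 5 h 7 min
Wed: 07:11–13:28 = 6 h 17 min
Thu: 08:04–17:08 = 9 h 4 min
Fri: 09:10–15:40 = 6 h 30 min
Sat: 10:51–20:40 = 9 h 49 min; less 30 min break → 9 h 19 min
Sun: 06:01–17:17 = 11 h 16 min
Total: 5 h 7 min + 6 h 17 min + 9 h 4 min + 6 h 30 min + 9 h 19 min + 11 h 16 min = 47 h 33 min.

47.55 hours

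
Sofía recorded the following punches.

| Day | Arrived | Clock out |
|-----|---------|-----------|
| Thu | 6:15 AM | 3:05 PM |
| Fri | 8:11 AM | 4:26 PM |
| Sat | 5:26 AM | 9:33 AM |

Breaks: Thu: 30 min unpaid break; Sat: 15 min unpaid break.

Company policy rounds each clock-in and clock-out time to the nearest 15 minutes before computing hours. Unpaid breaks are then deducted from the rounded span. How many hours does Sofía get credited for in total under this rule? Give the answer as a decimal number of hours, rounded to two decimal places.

20.25 hours

Thu: in 6:15 AM→6:15 AM, out 3:05 PM→3:00 PM; 8 h 45 min − 30 min = 8 h 15 min
Fri: in 8:11 AM→8:15 AM, out 4:26 PM→4:30 PM; 8 h 15 min
Sat: in 5:26 AM→5:30 AM, out 9:33 AM→9:30 AM; 4 h 0 min − 15 min = 3 h 45 min
Total credited: 20 h 15 min.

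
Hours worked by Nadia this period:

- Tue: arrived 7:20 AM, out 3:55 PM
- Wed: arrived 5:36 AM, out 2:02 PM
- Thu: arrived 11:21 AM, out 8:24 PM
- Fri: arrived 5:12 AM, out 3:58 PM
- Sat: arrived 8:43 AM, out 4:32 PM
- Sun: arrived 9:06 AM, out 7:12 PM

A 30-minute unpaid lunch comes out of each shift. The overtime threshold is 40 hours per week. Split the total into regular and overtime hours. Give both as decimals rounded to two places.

Tue: 7:20 AM–3:55 PM = 8 h 35 min; less 30 min break → 8 h 5 min
Wed: 5:36 AM–2:02 PM = 8 h 26 min; less 30 min break → 7 h 56 min
Thu: 11:21 AM–8:24 PM = 9 h 3 min; less 30 min break → 8 h 33 min
Fri: 5:12 AM–3:58 PM = 10 h 46 min; less 30 min break → 10 h 16 min
Sat: 8:43 AM–4:32 PM = 7 h 49 min; less 30 min break → 7 h 19 min
Sun: 9:06 AM–7:12 PM = 10 h 6 min; less 30 min break → 9 h 36 min
Total worked: 51 h 45 min = 51.75 h.
Threshold 40 h → overtime 11 h 45 min, regular 40 h 0 min.

Regular 40.00 hours, overtime 11.75 hours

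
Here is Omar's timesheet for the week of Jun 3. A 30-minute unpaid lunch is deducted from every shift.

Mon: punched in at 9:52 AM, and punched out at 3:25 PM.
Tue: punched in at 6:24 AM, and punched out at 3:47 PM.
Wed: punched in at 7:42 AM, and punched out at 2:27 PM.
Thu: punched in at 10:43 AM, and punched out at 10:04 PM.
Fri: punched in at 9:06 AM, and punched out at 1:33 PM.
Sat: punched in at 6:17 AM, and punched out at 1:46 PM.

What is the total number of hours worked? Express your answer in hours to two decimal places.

Mon: 9:52 AM–3:25 PM = 5 h 33 min; less 30 min break → 5 h 3 min
Tue: 6:24 AM–3:47 PM = 9 h 23 min; less 30 min break → 8 h 53 min
Wed: 7:42 AM–2:27 PM = 6 h 45 min; less 30 min break → 6 h 15 min
Thu: 10:43 AM–10:04 PM = 11 h 21 min; less 30 min break → 10 h 51 min
Fri: 9:06 AM–1:33 PM = 4 h 27 min; less 30 min break → 3 h 57 min
Sat: 6:17 AM–1:46 PM = 7 h 29 min; less 30 min break → 6 h 59 min
Total: 5 h 3 min + 8 h 53 min + 6 h 15 min + 10 h 51 min + 3 h 57 min + 6 h 59 min = 41 h 58 min.

41.97 hours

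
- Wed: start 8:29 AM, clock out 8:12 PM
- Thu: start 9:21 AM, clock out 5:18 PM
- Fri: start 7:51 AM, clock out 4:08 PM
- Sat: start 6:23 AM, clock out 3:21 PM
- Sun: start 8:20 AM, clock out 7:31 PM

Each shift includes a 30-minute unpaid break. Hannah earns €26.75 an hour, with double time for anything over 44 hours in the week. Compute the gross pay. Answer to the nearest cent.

€1262.60

Wed: 8:29 AM–8:12 PM = 11 h 43 min; less 30 min break → 11 h 13 min
Thu: 9:21 AM–5:18 PM = 7 h 57 min; less 30 min break → 7 h 27 min
Fri: 7:51 AM–4:08 PM = 8 h 17 min; less 30 min break → 7 h 47 min
Sat: 6:23 AM–3:21 PM = 8 h 58 min; less 30 min break → 8 h 28 min
Sun: 8:20 AM–7:31 PM = 11 h 11 min; less 30 min break → 10 h 41 min
Total worked: 45 h 36 min = 2736 min.
Regular 44 h 0 min = 2640 min at €26.75/h; overtime 1 h 36 min = 96 min at €53.50/h.
Pay = (2640 × €26.75 + 96 × €53.50) ÷ 60 = €1262.60.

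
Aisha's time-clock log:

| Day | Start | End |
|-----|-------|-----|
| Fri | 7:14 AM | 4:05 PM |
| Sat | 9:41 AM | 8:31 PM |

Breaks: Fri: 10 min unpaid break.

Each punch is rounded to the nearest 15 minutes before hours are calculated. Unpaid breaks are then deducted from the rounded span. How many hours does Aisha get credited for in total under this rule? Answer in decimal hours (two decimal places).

Fri: in 7:14 AM→7:15 AM, out 4:05 PM→4:00 PM; 8 h 45 min − 10 min = 8 h 35 min
Sat: in 9:41 AM→9:45 AM, out 8:31 PM→8:30 PM; 10 h 45 min
Total credited: 19 h 20 min.

19.33 hours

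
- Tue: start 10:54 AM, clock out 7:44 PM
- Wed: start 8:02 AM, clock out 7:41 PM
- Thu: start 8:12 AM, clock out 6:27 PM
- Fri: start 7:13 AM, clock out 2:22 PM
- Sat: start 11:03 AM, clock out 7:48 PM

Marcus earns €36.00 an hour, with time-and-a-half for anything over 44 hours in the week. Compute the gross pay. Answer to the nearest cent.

€1726.20

Tue: 10:54 AM–7:44 PM = 8 h 50 min
Wed: 8:02 AM–7:41 PM = 11 h 39 min
Thu: 8:12 AM–6:27 PM = 10 h 15 min
Fri: 7:13 AM–2:22 PM = 7 h 9 min
Sat: 11:03 AM–7:48 PM = 8 h 45 min
Total worked: 46 h 38 min = 2798 min.
Regular 44 h 0 min = 2640 min at €36.00/h; overtime 2 h 38 min = 158 min at €54.00/h.
Pay = (2640 × €36.00 + 158 × €54.00) ÷ 60 = €1726.20.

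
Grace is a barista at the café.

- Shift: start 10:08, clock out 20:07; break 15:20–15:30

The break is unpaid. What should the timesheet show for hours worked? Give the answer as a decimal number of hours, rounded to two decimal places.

9.82 hours

Shift: 10:08–20:07 = 9 h 59 min; less 10 min break → 9 h 49 min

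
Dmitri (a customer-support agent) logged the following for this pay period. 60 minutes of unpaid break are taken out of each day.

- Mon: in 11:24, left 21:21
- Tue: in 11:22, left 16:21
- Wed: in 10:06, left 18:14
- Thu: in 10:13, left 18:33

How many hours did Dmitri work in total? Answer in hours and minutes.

27 h 24 min

Mon: 11:24–21:21 = 9 h 57 min; less 60 min break → 8 h 57 min
Tue: 11:22–16:21 = 4 h 59 min; less 60 min break → 3 h 59 min
Wed: 10:06–18:14 = 8 h 8 min; less 60 min break → 7 h 8 min
Thu: 10:13–18:33 = 8 h 20 min; less 60 min break → 7 h 20 min
Total: 8 h 57 min + 3 h 59 min + 7 h 8 min + 7 h 20 min = 27 h 24 min.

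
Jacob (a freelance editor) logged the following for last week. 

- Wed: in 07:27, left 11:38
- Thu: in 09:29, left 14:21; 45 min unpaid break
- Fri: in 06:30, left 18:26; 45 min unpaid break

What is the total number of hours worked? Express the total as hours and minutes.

19 h 29 min

Wed: 07:27–11:38 = 4 h 11 min
Thu: 09:29–14:21 = 4 h 52 min; less 45 min break → 4 h 7 min
Fri: 06:30–18:26 = 11 h 56 min; less 45 min break → 11 h 11 min
Total: 4 h 11 min + 4 h 7 min + 11 h 11 min = 19 h 29 min.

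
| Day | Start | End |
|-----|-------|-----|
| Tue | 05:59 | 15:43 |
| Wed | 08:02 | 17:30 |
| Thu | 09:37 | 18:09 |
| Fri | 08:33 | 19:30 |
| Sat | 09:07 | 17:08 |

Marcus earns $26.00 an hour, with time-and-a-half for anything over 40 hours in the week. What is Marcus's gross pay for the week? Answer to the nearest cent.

$1301.30

Tue: 05:59–15:43 = 9 h 44 min
Wed: 08:02–17:30 = 9 h 28 min
Thu: 09:37–18:09 = 8 h 32 min
Fri: 08:33–19:30 = 10 h 57 min
Sat: 09:07–17:08 = 8 h 1 min
Total worked: 46 h 42 min = 2802 min.
Regular 40 h 0 min = 2400 min at $26.00/h; overtime 6 h 42 min = 402 min at $39.00/h.
Pay = (2400 × $26.00 + 402 × $39.00) ÷ 60 = $1301.30.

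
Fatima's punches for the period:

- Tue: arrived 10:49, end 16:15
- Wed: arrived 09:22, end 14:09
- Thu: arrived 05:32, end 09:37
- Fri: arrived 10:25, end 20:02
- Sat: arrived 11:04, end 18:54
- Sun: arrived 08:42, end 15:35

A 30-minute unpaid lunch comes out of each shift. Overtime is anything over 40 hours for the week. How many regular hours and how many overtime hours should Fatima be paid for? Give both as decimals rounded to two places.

Tue: 10:49–16:15 = 5 h 26 min; less 30 min break → 4 h 56 min
Wed: 09:22–14:09 = 4 h 47 min; less 30 min break → 4 h 17 min
Thu: 05:32–09:37 = 4 h 5 min; less 30 min break → 3 h 35 min
Fri: 10:25–20:02 = 9 h 37 min; less 30 min break → 9 h 7 min
Sat: 11:04–18:54 = 7 h 50 min; less 30 min break → 7 h 20 min
Sun: 08:42–15:35 = 6 h 53 min; less 30 min break → 6 h 23 min
Total worked: 35 h 38 min = 35.63 h.
Threshold 40 h → overtime 0 h 0 min, regular 35 h 38 min.

Regular 35.63 hours, overtime 0.00 hours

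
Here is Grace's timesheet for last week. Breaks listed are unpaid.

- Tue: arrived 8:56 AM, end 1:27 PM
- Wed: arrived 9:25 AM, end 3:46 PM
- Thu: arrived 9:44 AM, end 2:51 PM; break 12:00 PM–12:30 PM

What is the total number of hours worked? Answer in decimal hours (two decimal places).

Tue: 8:56 AM–1:27 PM = 4 h 31 min
Wed: 9:25 AM–3:46 PM = 6 h 21 min
Thu: 9:44 AM–2:51 PM = 5 h 7 min; less 30 min break → 4 h 37 min
Total: 4 h 31 min + 6 h 21 min + 4 h 37 min = 15 h 29 min.

15.48 hours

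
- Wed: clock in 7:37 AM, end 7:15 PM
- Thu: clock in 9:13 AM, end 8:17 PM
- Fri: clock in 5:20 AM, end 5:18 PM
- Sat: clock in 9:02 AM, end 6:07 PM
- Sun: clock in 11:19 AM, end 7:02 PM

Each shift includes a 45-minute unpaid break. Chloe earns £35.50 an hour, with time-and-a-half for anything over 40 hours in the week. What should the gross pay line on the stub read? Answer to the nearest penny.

£1830.91

Wed: 7:37 AM–7:15 PM = 11 h 38 min; less 45 min break → 10 h 53 min
Thu: 9:13 AM–8:17 PM = 11 h 4 min; less 45 min break → 10 h 19 min
Fri: 5:20 AM–5:18 PM = 11 h 58 min; less 45 min break → 11 h 13 min
Sat: 9:02 AM–6:07 PM = 9 h 5 min; less 45 min break → 8 h 20 min
Sun: 11:19 AM–7:02 PM = 7 h 43 min; less 45 min break → 6 h 58 min
Total worked: 47 h 43 min = 2863 min.
Regular 40 h 0 min = 2400 min at £35.50/h; overtime 7 h 43 min = 463 min at £53.25/h.
Pay = (2400 × £35.50 + 463 × £53.25) ÷ 60 = £1830.91.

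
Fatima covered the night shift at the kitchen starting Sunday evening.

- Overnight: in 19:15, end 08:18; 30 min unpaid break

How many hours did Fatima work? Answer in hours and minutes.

12 h 33 min

Overnight: 19:15 → midnight = 4 h 45 min; midnight → 08:18 = 8 h 18 min; span 13 h 3 min; less 30 min break → 12 h 33 min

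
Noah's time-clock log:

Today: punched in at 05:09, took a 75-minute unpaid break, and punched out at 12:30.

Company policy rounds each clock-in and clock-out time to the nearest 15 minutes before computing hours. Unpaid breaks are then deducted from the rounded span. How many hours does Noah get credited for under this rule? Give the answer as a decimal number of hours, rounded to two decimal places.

6.00 hours

Today: in 05:09→05:15, out 12:30→12:30; 7 h 15 min − 75 min = 6 h 0 min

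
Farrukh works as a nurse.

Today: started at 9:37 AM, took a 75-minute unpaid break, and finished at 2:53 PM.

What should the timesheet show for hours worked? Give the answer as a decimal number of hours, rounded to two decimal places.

4.02 hours

Today: 9:37 AM–2:53 PM = 5 h 16 min; less 75 min break → 4 h 1 min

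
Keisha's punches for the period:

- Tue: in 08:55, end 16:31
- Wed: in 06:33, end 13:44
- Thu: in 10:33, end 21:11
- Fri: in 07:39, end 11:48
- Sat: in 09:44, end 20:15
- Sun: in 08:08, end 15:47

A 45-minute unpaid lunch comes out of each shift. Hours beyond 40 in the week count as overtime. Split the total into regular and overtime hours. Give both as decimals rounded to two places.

Regular 40.00 hours, overtime 3.23 hours

Tue: 08:55–16:31 = 7 h 36 min; less 45 min break → 6 h 51 min
Wed: 06:33–13:44 = 7 h 11 min; less 45 min break → 6 h 26 min
Thu: 10:33–21:11 = 10 h 38 min; less 45 min break → 9 h 53 min
Fri: 07:39–11:48 = 4 h 9 min; less 45 min break → 3 h 24 min
Sat: 09:44–20:15 = 10 h 31 min; less 45 min break → 9 h 46 min
Sun: 08:08–15:47 = 7 h 39 min; less 45 min break → 6 h 54 min
Total worked: 43 h 14 min = 43.23 h.
Threshold 40 h → overtime 3 h 14 min, regular 40 h 0 min.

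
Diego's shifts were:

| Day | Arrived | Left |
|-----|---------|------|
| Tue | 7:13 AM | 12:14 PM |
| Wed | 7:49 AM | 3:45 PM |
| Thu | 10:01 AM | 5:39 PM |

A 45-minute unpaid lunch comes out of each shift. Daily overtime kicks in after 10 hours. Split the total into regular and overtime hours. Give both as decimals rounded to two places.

Regular 18.33 hours, overtime 0.00 hours

Tue: 7:13 AM–12:14 PM = 5 h 1 min; less 45 min break → 4 h 16 min
Wed: 7:49 AM–3:45 PM = 7 h 56 min; less 45 min break → 7 h 11 min
Thu: 10:01 AM–5:39 PM = 7 h 38 min; less 45 min break → 6 h 53 min
Tue reg 4 h 16 min / OT 0 h 0 min; Wed reg 7 h 11 min / OT 0 h 0 min; Thu reg 6 h 53 min / OT 0 h 0 min.
Totals: regular 18 h 20 min, overtime 0 h 0 min.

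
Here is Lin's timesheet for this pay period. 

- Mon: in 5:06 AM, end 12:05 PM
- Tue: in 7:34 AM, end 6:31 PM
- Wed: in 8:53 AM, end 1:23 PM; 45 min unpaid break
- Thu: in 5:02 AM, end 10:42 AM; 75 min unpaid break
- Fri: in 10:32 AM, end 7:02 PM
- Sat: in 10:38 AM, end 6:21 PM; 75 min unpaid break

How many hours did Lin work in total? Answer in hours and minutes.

41 h 4 min

Mon: 5:06 AM–12:05 PM = 6 h 59 min
Tue: 7:34 AM–6:31 PM = 10 h 57 min
Wed: 8:53 AM–1:23 PM = 4 h 30 min; less 45 min break → 3 h 45 min
Thu: 5:02 AM–10:42 AM = 5 h 40 min; less 75 min break → 4 h 25 min
Fri: 10:32 AM–7:02 PM = 8 h 30 min
Sat: 10:38 AM–6:21 PM = 7 h 43 min; less 75 min break → 6 h 28 min
Total: 6 h 59 min + 10 h 57 min + 3 h 45 min + 4 h 25 min + 8 h 30 min + 6 h 28 min = 41 h 4 min.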